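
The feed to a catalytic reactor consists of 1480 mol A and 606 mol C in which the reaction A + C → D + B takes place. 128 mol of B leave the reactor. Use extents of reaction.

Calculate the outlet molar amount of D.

For B: n = n₀ + 1ξ → 128 = 0 + 1ξ, giving ξ = 128 mol.
Outlet amounts (n = n₀ + ν ξ):
  A: 1480 − 1(128) = 1352
  C: 606 − 1(128) = 478
  D: 0 + 1(128) = 128
  B: 0 + 1(128) = 128

128 mol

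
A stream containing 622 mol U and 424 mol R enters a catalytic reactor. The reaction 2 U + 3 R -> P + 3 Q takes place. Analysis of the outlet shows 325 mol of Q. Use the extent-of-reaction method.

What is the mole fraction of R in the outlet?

0.106

For Q: n = n₀ + 3ξ → 325 = 0 + 3ξ, giving ξ = 108.3 mol.
Outlet amounts (n = n₀ + ν ξ):
  U: 622 − 2(108.3) = 405.3
  R: 424 − 3(108.3) = 99
  P: 0 + 1(108.3) = 108.3
  Q: 0 + 3(108.3) = 325
Total out = 937.7 mol; y_R = 99 / 937.7 = 0.1056.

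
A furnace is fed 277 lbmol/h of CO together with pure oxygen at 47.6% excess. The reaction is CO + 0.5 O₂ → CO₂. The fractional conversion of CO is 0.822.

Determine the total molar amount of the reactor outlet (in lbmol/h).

Stoichiometric O₂ = 0.5 × 277 = 138.5 lbmol/h; O₂ fed = 138.5 × 1.476 = 204.4 lbmol/h.
Fuel reacted = 0.822 × 277 → ξ = 227.7 lbmol/h.
Outlet (n = n₀ + ν ξ):
  CO: 277 − 1(227.7) = 49.31
  O₂: 204.4 − 0.5(227.7) = 90.58
  CO₂: 0 + 1(227.7) = 227.7
Total out = 49.31 + 90.58 + 227.7 = 367.6 lbmol/h.

368 lbmol/h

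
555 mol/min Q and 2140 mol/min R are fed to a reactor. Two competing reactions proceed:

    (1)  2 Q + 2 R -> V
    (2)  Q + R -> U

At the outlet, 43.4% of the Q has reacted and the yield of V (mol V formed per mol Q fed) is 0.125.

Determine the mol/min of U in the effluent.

102 mol/min

Yield of V: 1ξ₁ / 555 = 0.125 → ξ₁ = 69.38 mol/min.
Conversion of Q: 2ξ₁ + 1ξ₂ = 0.434 × 555 = 240.9 → ξ₂ = 102.1 mol/min.
Outlet amounts (n = n₀ + Σ ν·ξ):
  Q: 555 − 2(69.38) − 1(102.1) = 314.1
  R: 2140 − 2(69.38) − 1(102.1) = 1899
  V: 0 + 1(69.38) = 69.38
  U: 0 + 1(102.1) = 102.1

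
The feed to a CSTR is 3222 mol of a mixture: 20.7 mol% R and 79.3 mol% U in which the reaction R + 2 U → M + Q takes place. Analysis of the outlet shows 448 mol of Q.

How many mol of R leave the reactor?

219 mol

For Q: n = n₀ + 1ξ → 448 = 0 + 1ξ, giving ξ = 448 mol.
Outlet amounts (n = n₀ + ν ξ):
  R: 667 − 1(448) = 219
  U: 2555 − 2(448) = 1659
  M: 0 + 1(448) = 448
  Q: 0 + 1(448) = 448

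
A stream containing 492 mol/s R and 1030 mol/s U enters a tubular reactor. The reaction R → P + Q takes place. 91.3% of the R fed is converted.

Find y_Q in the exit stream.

R reacted = 0.913 × 492 = 449.2 mol/s; ν_R = −1, so ξ = 449.2/1 = 449.2 mol/s.
Outlet amounts (n = n₀ + ν ξ):
  R: 492 − 1(449.2) = 42.8
  P: 0 + 1(449.2) = 449.2
  Q: 0 + 1(449.2) = 449.2
  U: 1030 (inert)
Total out = 1971 mol/s; y_Q = 449.2 / 1971 = 0.2279.

0.228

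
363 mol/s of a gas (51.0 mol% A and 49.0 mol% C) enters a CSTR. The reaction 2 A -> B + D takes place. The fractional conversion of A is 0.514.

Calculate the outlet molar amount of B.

A reacted = 0.514 × 185.1 = 95.16 mol/s; ν_A = −2, so ξ = 95.16/2 = 47.58 mol/s.
Outlet amounts (n = n₀ + ν ξ):
  A: 185.1 − 2(47.58) = 89.97
  B: 0 + 1(47.58) = 47.58
  D: 0 + 1(47.58) = 47.58
  C: 177.9 (inert)

47.6 mol/s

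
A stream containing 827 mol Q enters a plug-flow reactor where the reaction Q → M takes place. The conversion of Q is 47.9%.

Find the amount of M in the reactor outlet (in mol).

Q reacted = 0.479 × 827 = 396.1 mol; ν_Q = −1, so ξ = 396.1/1 = 396.1 mol.
Outlet amounts (n = n₀ + ν ξ):
  Q: 827 − 1(396.1) = 430.9
  M: 0 + 1(396.1) = 396.1

396 mol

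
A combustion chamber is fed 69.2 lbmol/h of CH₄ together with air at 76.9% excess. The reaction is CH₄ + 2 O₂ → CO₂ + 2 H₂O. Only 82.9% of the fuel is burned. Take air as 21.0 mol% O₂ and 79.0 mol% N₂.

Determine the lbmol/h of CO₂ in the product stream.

Stoichiometric O₂ = 2 × 69.2 = 138.4 lbmol/h; O₂ fed = 138.4 × 1.769 = 244.8 lbmol/h.
N₂ fed = 244.8 × 79/21 = 921 lbmol/h.
Fuel reacted = 0.829 × 69.2 → ξ = 57.37 lbmol/h.
Outlet (n = n₀ + ν ξ):
  CH₄: 69.2 − 1(57.37) = 11.83
  O₂: 244.8 − 2(57.37) = 130.1
  N₂: 921 (inert)
  CO₂: 0 + 1(57.37) = 57.37
  H₂O: 0 + 2(57.37) = 114.7

57.4 lbmol/h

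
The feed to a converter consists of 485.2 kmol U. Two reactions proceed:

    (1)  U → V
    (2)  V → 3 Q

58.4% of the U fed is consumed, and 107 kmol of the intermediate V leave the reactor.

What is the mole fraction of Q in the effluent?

Conversion of U: U consumed = 1ξ₁ = 0.584 × 485.2 → ξ₁ = 283.4 kmol.
V balance: n_V = 0 + 1ξ₁ − 1ξ₂ = 107 → ξ₂ = (1·283.4 − 107)/1 = 176.4 kmol.
Outlet amounts (n = n₀ + Σ ν·ξ):
  U: 485.2 − 1(283.4) = 201.8
  V: 0 + 1(283.4) − 1(176.4) = 107
  Q: 0 + 3(176.4) = 529.1
Total out = 837.9 kmol; y_Q = 529.1 / 837.9 = 0.6314.

0.631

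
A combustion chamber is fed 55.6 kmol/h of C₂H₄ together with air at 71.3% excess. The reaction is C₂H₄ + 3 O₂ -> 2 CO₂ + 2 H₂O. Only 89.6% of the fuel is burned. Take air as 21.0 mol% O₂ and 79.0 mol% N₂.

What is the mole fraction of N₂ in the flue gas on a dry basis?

Stoichiometric O₂ = 3 × 55.6 = 166.8 kmol/h; O₂ fed = 166.8 × 1.713 = 285.7 kmol/h.
N₂ fed = 285.7 × 79/21 = 1075 kmol/h.
Fuel reacted = 0.896 × 55.6 → ξ = 49.82 kmol/h.
Outlet (n = n₀ + ν ξ):
  C₂H₄: 55.6 − 1(49.82) = 5.782
  O₂: 285.7 − 3(49.82) = 136.3
  N₂: 1075 (inert)
  CO₂: 0 + 2(49.82) = 99.64
  H₂O: 0 + 2(49.82) = 99.64
Dry total = 1317 kmol/h; y_N₂ (dry) = 1075 / 1317 = 0.8164.

0.816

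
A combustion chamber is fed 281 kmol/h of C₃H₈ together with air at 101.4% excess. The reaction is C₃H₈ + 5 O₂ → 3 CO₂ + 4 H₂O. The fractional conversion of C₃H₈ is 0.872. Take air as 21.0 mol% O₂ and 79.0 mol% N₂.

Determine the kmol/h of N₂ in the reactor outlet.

Stoichiometric O₂ = 5 × 281 = 1405 kmol/h; O₂ fed = 1405 × 2.014 = 2830 kmol/h.
N₂ fed = 2830 × 79/21 = 10640 kmol/h.
Fuel reacted = 0.872 × 281 → ξ = 245 kmol/h.
Outlet (n = n₀ + ν ξ):
  C₃H₈: 281 − 1(245) = 35.97
  O₂: 2830 − 5(245) = 1605
  N₂: 10640 (inert)
  CO₂: 0 + 3(245) = 735.1
  H₂O: 0 + 4(245) = 980.1

10600 kmol/h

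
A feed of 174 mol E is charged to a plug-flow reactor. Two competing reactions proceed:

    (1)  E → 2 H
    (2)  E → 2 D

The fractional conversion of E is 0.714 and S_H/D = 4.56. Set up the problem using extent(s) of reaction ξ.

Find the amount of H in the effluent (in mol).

Conversion of E: E consumed = 0.714 × 174 = 124.2 mol = 1ξ₁ + 1ξ₂.
Selectivity: 2ξ₁ / (2ξ₂) = 4.56 → ξ₁ = 4.56 ξ₂.
Substitute: (1·4.56 + 1) ξ₂ = 124.2 → ξ₂ = 22.34 mol, ξ₁ = 101.9 mol.
Outlet amounts (n = n₀ + Σ ν·ξ):
  E: 174 − 1(101.9) − 1(22.34) = 49.76
  H: 0 + 2(101.9) = 203.8
  D: 0 + 2(22.34) = 44.69

204 mol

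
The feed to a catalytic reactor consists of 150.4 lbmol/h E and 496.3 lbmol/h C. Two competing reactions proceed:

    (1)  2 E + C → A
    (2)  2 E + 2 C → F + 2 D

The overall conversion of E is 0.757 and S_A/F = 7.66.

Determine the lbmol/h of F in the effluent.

6.57 lbmol/h

Conversion of E: E consumed = 0.757 × 150.4 = 113.9 lbmol/h = 2ξ₁ + 2ξ₂.
Selectivity: 1ξ₁ / (1ξ₂) = 7.66 → ξ₁ = 7.66 ξ₂.
Substitute: (2·7.66 + 2) ξ₂ = 113.9 → ξ₂ = 6.573 lbmol/h, ξ₁ = 50.35 lbmol/h.
Outlet amounts (n = n₀ + Σ ν·ξ):
  E: 150.4 − 2(50.35) − 2(6.573) = 36.55
  C: 496.3 − 1(50.35) − 2(6.573) = 432.8
  A: 0 + 1(50.35) = 50.35
  F: 0 + 1(6.573) = 6.573
  D: 0 + 2(6.573) = 13.15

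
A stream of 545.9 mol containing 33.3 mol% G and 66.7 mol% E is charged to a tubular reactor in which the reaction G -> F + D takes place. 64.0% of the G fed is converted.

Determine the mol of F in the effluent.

116 mol

G reacted = 0.64 × 181.8 = 116.3 mol; ν_G = −1, so ξ = 116.3/1 = 116.3 mol.
Outlet amounts (n = n₀ + ν ξ):
  G: 181.8 − 1(116.3) = 65.44
  F: 0 + 1(116.3) = 116.3
  D: 0 + 1(116.3) = 116.3
  E: 364.1 (inert)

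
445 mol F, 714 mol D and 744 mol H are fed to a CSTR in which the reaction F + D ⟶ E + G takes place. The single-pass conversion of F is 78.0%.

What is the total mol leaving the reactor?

1900 mol

F reacted = 0.78 × 445 = 347.1 mol; ν_F = −1, so ξ = 347.1/1 = 347.1 mol.
Outlet amounts (n = n₀ + ν ξ):
  F: 445 − 1(347.1) = 97.9
  D: 714 − 1(347.1) = 366.9
  E: 0 + 1(347.1) = 347.1
  G: 0 + 1(347.1) = 347.1
  H: 744 (inert)
Total out = 97.9 + 366.9 + 347.1 + 347.1 + 744 = 1903 mol.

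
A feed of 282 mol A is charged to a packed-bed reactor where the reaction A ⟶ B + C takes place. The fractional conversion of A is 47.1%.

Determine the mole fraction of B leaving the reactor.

A reacted = 0.471 × 282 = 132.8 mol; ν_A = −1, so ξ = 132.8/1 = 132.8 mol.
Outlet amounts (n = n₀ + ν ξ):
  A: 282 − 1(132.8) = 149.2
  B: 0 + 1(132.8) = 132.8
  C: 0 + 1(132.8) = 132.8
Total out = 414.8 mol; y_B = 132.8 / 414.8 = 0.3202.

0.32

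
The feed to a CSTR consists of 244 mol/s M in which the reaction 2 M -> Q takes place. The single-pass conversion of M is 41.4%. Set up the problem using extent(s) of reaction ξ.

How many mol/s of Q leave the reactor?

50.5 mol/s

M reacted = 0.414 × 244 = 101 mol/s; ν_M = −2, so ξ = 101/2 = 50.51 mol/s.
Outlet amounts (n = n₀ + ν ξ):
  M: 244 − 2(50.51) = 143
  Q: 0 + 1(50.51) = 50.51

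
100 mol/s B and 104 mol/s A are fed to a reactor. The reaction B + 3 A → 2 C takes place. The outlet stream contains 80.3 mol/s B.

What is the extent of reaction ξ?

For B: n = n₀ − 1ξ → 80.3 = 100 − 1ξ, giving ξ = 19.7 mol/s.
Outlet amounts (n = n₀ + ν ξ):
  B: 100 − 1(19.7) = 80.3
  A: 104 − 3(19.7) = 44.9
  C: 0 + 2(19.7) = 39.4

ξ = 19.7 mol/s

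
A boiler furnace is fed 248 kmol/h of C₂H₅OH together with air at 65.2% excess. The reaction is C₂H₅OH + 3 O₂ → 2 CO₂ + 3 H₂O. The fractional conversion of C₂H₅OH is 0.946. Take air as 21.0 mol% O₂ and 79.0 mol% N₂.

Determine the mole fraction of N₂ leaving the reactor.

0.73

Stoichiometric O₂ = 3 × 248 = 744 kmol/h; O₂ fed = 744 × 1.652 = 1229 kmol/h.
N₂ fed = 1229 × 79/21 = 4624 kmol/h.
Fuel reacted = 0.946 × 248 → ξ = 234.6 kmol/h.
Outlet (n = n₀ + ν ξ):
  C₂H₅OH: 248 − 1(234.6) = 13.39
  O₂: 1229 − 3(234.6) = 525.3
  N₂: 4624 (inert)
  CO₂: 0 + 2(234.6) = 469.2
  H₂O: 0 + 3(234.6) = 703.8
Total out = 6335 kmol/h; y_N₂ = 4624 / 6335 = 0.7298.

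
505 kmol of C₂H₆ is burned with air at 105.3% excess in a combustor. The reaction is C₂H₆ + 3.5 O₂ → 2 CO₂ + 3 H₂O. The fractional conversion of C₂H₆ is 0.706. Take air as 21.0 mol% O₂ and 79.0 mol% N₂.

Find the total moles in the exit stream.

18000 kmol

Stoichiometric O₂ = 3.5 × 505 = 1768 kmol; O₂ fed = 1768 × 2.053 = 3629 kmol.
N₂ fed = 3629 × 79/21 = 13650 kmol.
Fuel reacted = 0.706 × 505 → ξ = 356.5 kmol.
Outlet (n = n₀ + ν ξ):
  C₂H₆: 505 − 1(356.5) = 148.5
  O₂: 3629 − 3.5(356.5) = 2381
  N₂: 13650 (inert)
  CO₂: 0 + 2(356.5) = 713.1
  H₂O: 0 + 3(356.5) = 1070
Total out = 148.5 + 2381 + 13650 + 713.1 + 1070 = 17960 kmol.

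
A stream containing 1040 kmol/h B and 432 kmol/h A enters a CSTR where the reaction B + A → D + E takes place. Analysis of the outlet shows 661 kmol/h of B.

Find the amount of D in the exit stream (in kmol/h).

379 kmol/h

For B: n = n₀ − 1ξ → 661 = 1040 − 1ξ, giving ξ = 379 kmol/h.
Outlet amounts (n = n₀ + ν ξ):
  B: 1040 − 1(379) = 661
  A: 432 − 1(379) = 53
  D: 0 + 1(379) = 379
  E: 0 + 1(379) = 379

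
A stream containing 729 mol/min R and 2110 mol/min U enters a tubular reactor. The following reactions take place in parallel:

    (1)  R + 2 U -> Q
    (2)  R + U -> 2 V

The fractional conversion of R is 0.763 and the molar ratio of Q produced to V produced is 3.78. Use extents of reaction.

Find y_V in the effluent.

0.07

Conversion of R: R consumed = 0.763 × 729 = 556.2 mol/min = 1ξ₁ + 1ξ₂.
Selectivity: 1ξ₁ / (2ξ₂) = 3.78 → ξ₁ = 7.56 ξ₂.
Substitute: (1·7.56 + 1) ξ₂ = 556.2 → ξ₂ = 64.98 mol/min, ξ₁ = 491.2 mol/min.
Outlet amounts (n = n₀ + Σ ν·ξ):
  R: 729 − 1(491.2) − 1(64.98) = 172.8
  U: 2110 − 2(491.2) − 1(64.98) = 1063
  Q: 0 + 1(491.2) = 491.2
  V: 0 + 2(64.98) = 130
Total out = 1857 mol/min; y_V = 130 / 1857 = 0.07.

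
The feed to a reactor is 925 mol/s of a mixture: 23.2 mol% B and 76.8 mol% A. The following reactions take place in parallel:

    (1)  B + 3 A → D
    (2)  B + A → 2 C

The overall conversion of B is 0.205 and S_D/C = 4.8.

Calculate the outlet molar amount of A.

Conversion of B: B consumed = 0.205 × 214.6 = 43.99 mol/s = 1ξ₁ + 1ξ₂.
Selectivity: 1ξ₁ / (2ξ₂) = 4.8 → ξ₁ = 9.6 ξ₂.
Substitute: (1·9.6 + 1) ξ₂ = 43.99 → ξ₂ = 4.15 mol/s, ξ₁ = 39.84 mol/s.
Outlet amounts (n = n₀ + Σ ν·ξ):
  B: 214.6 − 1(39.84) − 1(4.15) = 170.6
  A: 710.4 − 3(39.84) − 1(4.15) = 586.7
  D: 0 + 1(39.84) = 39.84
  C: 0 + 2(4.15) = 8.301

587 mol/s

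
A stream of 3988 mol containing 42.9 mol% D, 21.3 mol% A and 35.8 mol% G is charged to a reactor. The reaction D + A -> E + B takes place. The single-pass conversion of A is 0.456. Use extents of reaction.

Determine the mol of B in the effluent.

A reacted = 0.456 × 849.4 = 387.3 mol; ν_A = −1, so ξ = 387.3/1 = 387.3 mol.
Outlet amounts (n = n₀ + ν ξ):
  D: 1711 − 1(387.3) = 1324
  A: 849.4 − 1(387.3) = 462.1
  E: 0 + 1(387.3) = 387.3
  B: 0 + 1(387.3) = 387.3
  G: 1428 (inert)

387 mol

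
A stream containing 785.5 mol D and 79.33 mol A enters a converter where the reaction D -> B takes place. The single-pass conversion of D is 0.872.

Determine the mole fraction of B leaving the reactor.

D reacted = 0.872 × 785.5 = 685 mol; ν_D = −1, so ξ = 685/1 = 685 mol.
Outlet amounts (n = n₀ + ν ξ):
  D: 785.5 − 1(685) = 100.5
  B: 0 + 1(685) = 685
  A: 79.33 (inert)
Total out = 864.8 mol; y_B = 685 / 864.8 = 0.792.

0.792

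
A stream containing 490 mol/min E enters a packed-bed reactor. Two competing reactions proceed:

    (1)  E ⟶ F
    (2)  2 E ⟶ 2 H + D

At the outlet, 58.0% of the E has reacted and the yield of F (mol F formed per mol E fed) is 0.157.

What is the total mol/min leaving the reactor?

Yield of F: 1ξ₁ / 490 = 0.157 → ξ₁ = 76.93 mol/min.
Conversion of E: 1ξ₁ + 2ξ₂ = 0.58 × 490 = 284.2 → ξ₂ = 103.6 mol/min.
Outlet amounts (n = n₀ + Σ ν·ξ):
  E: 490 − 1(76.93) − 2(103.6) = 205.8
  F: 0 + 1(76.93) = 76.93
  H: 0 + 2(103.6) = 207.3
  D: 0 + 1(103.6) = 103.6
Total out = 205.8 + 76.93 + 207.3 + 103.6 = 593.6 mol/min.

594 mol/min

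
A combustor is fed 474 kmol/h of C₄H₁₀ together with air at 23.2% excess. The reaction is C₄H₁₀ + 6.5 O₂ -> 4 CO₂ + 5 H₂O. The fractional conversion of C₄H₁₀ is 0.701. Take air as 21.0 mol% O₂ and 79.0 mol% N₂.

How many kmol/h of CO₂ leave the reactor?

Stoichiometric O₂ = 6.5 × 474 = 3081 kmol/h; O₂ fed = 3081 × 1.232 = 3796 kmol/h.
N₂ fed = 3796 × 79/21 = 14280 kmol/h.
Fuel reacted = 0.701 × 474 → ξ = 332.3 kmol/h.
Outlet (n = n₀ + ν ξ):
  C₄H₁₀: 474 − 1(332.3) = 141.7
  O₂: 3796 − 6.5(332.3) = 1636
  N₂: 14280 (inert)
  CO₂: 0 + 4(332.3) = 1329
  H₂O: 0 + 5(332.3) = 1661

1330 kmol/h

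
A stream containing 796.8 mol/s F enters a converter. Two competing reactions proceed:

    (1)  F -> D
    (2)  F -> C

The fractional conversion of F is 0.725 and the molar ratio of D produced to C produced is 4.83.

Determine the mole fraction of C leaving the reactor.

Conversion of F: F consumed = 0.725 × 796.8 = 577.7 mol/s = 1ξ₁ + 1ξ₂.
Selectivity: 1ξ₁ / (1ξ₂) = 4.83 → ξ₁ = 4.83 ξ₂.
Substitute: (1·4.83 + 1) ξ₂ = 577.7 → ξ₂ = 99.09 mol/s, ξ₁ = 478.6 mol/s.
Outlet amounts (n = n₀ + Σ ν·ξ):
  F: 796.8 − 1(478.6) − 1(99.09) = 219.1
  D: 0 + 1(478.6) = 478.6
  C: 0 + 1(99.09) = 99.09
Total out = 796.8 mol/s; y_C = 99.09 / 796.8 = 0.1244.

0.124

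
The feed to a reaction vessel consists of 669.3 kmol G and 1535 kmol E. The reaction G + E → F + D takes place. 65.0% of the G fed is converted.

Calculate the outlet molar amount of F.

435 kmol

G reacted = 0.65 × 669.3 = 435 kmol; ν_G = −1, so ξ = 435/1 = 435 kmol.
Outlet amounts (n = n₀ + ν ξ):
  G: 669.3 − 1(435) = 234.3
  E: 1535 − 1(435) = 1100
  F: 0 + 1(435) = 435
  D: 0 + 1(435) = 435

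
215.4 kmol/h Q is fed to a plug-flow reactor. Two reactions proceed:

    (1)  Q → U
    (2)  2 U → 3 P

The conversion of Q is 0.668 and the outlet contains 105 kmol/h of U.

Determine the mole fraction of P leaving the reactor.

0.248

Conversion of Q: Q consumed = 1ξ₁ = 0.668 × 215.4 → ξ₁ = 143.9 kmol/h.
U balance: n_U = 0 + 1ξ₁ − 2ξ₂ = 105 → ξ₂ = (1·143.9 − 105)/2 = 19.44 kmol/h.
Outlet amounts (n = n₀ + Σ ν·ξ):
  Q: 215.4 − 1(143.9) = 71.51
  U: 0 + 1(143.9) − 2(19.44) = 105
  P: 0 + 3(19.44) = 58.33
Total out = 234.8 kmol/h; y_P = 58.33 / 234.8 = 0.2484.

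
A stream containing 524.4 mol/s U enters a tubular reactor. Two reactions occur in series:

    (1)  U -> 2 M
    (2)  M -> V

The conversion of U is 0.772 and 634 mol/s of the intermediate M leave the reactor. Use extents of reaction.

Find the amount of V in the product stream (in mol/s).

176 mol/s

Conversion of U: U consumed = 1ξ₁ = 0.772 × 524.4 → ξ₁ = 404.8 mol/s.
M balance: n_M = 0 + 2ξ₁ − 1ξ₂ = 634 → ξ₂ = (2·404.8 − 634)/1 = 175.7 mol/s.
Outlet amounts (n = n₀ + Σ ν·ξ):
  U: 524.4 − 1(404.8) = 119.6
  M: 0 + 2(404.8) − 1(175.7) = 634
  V: 0 + 1(175.7) = 175.7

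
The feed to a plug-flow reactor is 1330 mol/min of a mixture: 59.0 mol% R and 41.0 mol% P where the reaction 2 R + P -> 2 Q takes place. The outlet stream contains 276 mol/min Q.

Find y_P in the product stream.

For Q: n = n₀ + 2ξ → 276 = 0 + 2ξ, giving ξ = 138 mol/min.
Outlet amounts (n = n₀ + ν ξ):
  R: 784.7 − 2(138) = 508.7
  P: 545.3 − 1(138) = 407.3
  Q: 0 + 2(138) = 276
Total out = 1192 mol/min; y_P = 407.3 / 1192 = 0.3417.

0.342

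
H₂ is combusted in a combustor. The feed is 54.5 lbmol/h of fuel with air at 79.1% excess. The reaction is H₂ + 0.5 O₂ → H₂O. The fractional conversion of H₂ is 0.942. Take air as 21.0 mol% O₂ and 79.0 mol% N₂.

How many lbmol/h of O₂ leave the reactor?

23.1 lbmol/h

Stoichiometric O₂ = 0.5 × 54.5 = 27.25 lbmol/h; O₂ fed = 27.25 × 1.791 = 48.8 lbmol/h.
N₂ fed = 48.8 × 79/21 = 183.6 lbmol/h.
Fuel reacted = 0.942 × 54.5 → ξ = 51.34 lbmol/h.
Outlet (n = n₀ + ν ξ):
  H₂: 54.5 − 1(51.34) = 3.161
  O₂: 48.8 − 0.5(51.34) = 23.14
  N₂: 183.6 (inert)
  H₂O: 0 + 1(51.34) = 51.34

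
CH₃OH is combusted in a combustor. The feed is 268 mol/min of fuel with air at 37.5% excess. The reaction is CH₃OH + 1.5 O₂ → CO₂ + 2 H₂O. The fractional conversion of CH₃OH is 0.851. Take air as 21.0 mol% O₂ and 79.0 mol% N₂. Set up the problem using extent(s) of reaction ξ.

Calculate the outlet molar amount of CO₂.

Stoichiometric O₂ = 1.5 × 268 = 402 mol/min; O₂ fed = 402 × 1.375 = 552.8 mol/min.
N₂ fed = 552.8 × 79/21 = 2079 mol/min.
Fuel reacted = 0.851 × 268 → ξ = 228.1 mol/min.
Outlet (n = n₀ + ν ξ):
  CH₃OH: 268 − 1(228.1) = 39.93
  O₂: 552.8 − 1.5(228.1) = 210.6
  N₂: 2079 (inert)
  CO₂: 0 + 1(228.1) = 228.1
  H₂O: 0 + 2(228.1) = 456.1

228 mol/min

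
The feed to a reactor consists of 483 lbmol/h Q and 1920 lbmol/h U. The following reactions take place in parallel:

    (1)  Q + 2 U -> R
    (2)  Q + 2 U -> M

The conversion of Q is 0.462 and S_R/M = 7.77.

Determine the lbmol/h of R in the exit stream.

Conversion of Q: Q consumed = 0.462 × 483 = 223.1 lbmol/h = 1ξ₁ + 1ξ₂.
Selectivity: 1ξ₁ / (1ξ₂) = 7.77 → ξ₁ = 7.77 ξ₂.
Substitute: (1·7.77 + 1) ξ₂ = 223.1 → ξ₂ = 25.44 lbmol/h, ξ₁ = 197.7 lbmol/h.
Outlet amounts (n = n₀ + Σ ν·ξ):
  Q: 483 − 1(197.7) − 1(25.44) = 259.9
  U: 1920 − 2(197.7) − 2(25.44) = 1474
  R: 0 + 1(197.7) = 197.7
  M: 0 + 1(25.44) = 25.44

198 lbmol/h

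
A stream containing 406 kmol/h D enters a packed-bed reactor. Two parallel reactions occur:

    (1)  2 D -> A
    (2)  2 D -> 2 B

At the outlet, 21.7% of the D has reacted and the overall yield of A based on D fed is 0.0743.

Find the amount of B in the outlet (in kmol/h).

27.8 kmol/h

Yield of A: 1ξ₁ / 406 = 0.0743 → ξ₁ = 30.17 kmol/h.
Conversion of D: 2ξ₁ + 2ξ₂ = 0.217 × 406 = 88.1 → ξ₂ = 13.89 kmol/h.
Outlet amounts (n = n₀ + Σ ν·ξ):
  D: 406 − 2(30.17) − 2(13.89) = 317.9
  A: 0 + 1(30.17) = 30.17
  B: 0 + 2(13.89) = 27.77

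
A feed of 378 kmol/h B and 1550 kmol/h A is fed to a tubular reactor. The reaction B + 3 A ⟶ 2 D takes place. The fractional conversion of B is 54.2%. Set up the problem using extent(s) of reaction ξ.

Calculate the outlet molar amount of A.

935 kmol/h

B reacted = 0.542 × 378 = 204.9 kmol/h; ν_B = −1, so ξ = 204.9/1 = 204.9 kmol/h.
Outlet amounts (n = n₀ + ν ξ):
  B: 378 − 1(204.9) = 173.1
  A: 1550 − 3(204.9) = 935.4
  D: 0 + 2(204.9) = 409.8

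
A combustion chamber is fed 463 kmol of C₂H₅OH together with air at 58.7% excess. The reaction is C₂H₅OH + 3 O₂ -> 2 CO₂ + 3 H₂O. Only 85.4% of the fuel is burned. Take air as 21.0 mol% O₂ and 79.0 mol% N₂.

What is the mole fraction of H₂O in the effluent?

0.104

Stoichiometric O₂ = 3 × 463 = 1389 kmol; O₂ fed = 1389 × 1.587 = 2204 kmol.
N₂ fed = 2204 × 79/21 = 8293 kmol.
Fuel reacted = 0.854 × 463 → ξ = 395.4 kmol.
Outlet (n = n₀ + ν ξ):
  C₂H₅OH: 463 − 1(395.4) = 67.6
  O₂: 2204 − 3(395.4) = 1018
  N₂: 8293 (inert)
  CO₂: 0 + 2(395.4) = 790.8
  H₂O: 0 + 3(395.4) = 1186
Total out = 11360 kmol; y_H₂O = 1186 / 11360 = 0.1045.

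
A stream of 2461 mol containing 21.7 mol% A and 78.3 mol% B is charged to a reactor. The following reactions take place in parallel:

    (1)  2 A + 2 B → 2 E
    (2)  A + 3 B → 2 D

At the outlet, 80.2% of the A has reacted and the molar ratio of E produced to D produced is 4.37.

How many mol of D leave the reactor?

87.9 mol

Conversion of A: A consumed = 0.802 × 534 = 428.3 mol = 2ξ₁ + 1ξ₂.
Selectivity: 2ξ₁ / (2ξ₂) = 4.37 → ξ₁ = 4.37 ξ₂.
Substitute: (2·4.37 + 1) ξ₂ = 428.3 → ξ₂ = 43.97 mol, ξ₁ = 192.2 mol.
Outlet amounts (n = n₀ + Σ ν·ξ):
  A: 534 − 2(192.2) − 1(43.97) = 105.7
  B: 1927 − 2(192.2) − 3(43.97) = 1411
  E: 0 + 2(192.2) = 384.3
  D: 0 + 2(43.97) = 87.95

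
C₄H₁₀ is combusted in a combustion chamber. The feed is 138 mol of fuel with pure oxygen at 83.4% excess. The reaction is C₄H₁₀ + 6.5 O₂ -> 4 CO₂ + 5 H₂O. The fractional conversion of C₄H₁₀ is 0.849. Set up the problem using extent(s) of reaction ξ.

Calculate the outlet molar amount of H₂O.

586 mol

Stoichiometric O₂ = 6.5 × 138 = 897 mol; O₂ fed = 897 × 1.834 = 1645 mol.
Fuel reacted = 0.849 × 138 → ξ = 117.2 mol.
Outlet (n = n₀ + ν ξ):
  C₄H₁₀: 138 − 1(117.2) = 20.84
  O₂: 1645 − 6.5(117.2) = 883.5
  CO₂: 0 + 4(117.2) = 468.6
  H₂O: 0 + 5(117.2) = 585.8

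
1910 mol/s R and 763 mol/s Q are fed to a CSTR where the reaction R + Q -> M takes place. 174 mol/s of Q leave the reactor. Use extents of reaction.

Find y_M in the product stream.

0.283

For Q: n = n₀ − 1ξ → 174 = 763 − 1ξ, giving ξ = 589 mol/s.
Outlet amounts (n = n₀ + ν ξ):
  R: 1910 − 1(589) = 1321
  Q: 763 − 1(589) = 174
  M: 0 + 1(589) = 589
Total out = 2084 mol/s; y_M = 589 / 2084 = 0.2826.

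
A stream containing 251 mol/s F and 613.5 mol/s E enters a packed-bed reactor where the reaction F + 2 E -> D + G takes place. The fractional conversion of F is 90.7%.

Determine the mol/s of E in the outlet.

158 mol/s

F reacted = 0.907 × 251 = 227.7 mol/s; ν_F = −1, so ξ = 227.7/1 = 227.7 mol/s.
Outlet amounts (n = n₀ + ν ξ):
  F: 251 − 1(227.7) = 23.34
  E: 613.5 − 2(227.7) = 158.2
  D: 0 + 1(227.7) = 227.7
  G: 0 + 1(227.7) = 227.7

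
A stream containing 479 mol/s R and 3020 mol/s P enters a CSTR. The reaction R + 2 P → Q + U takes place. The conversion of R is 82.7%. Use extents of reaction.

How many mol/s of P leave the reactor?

R reacted = 0.827 × 479 = 396.1 mol/s; ν_R = −1, so ξ = 396.1/1 = 396.1 mol/s.
Outlet amounts (n = n₀ + ν ξ):
  R: 479 − 1(396.1) = 82.87
  P: 3020 − 2(396.1) = 2228
  Q: 0 + 1(396.1) = 396.1
  U: 0 + 1(396.1) = 396.1

2230 mol/s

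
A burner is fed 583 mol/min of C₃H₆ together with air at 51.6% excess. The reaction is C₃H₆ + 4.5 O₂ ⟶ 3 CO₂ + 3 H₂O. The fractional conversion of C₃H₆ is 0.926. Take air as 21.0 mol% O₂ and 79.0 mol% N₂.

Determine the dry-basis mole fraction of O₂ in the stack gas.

0.0852

Stoichiometric O₂ = 4.5 × 583 = 2624 mol/min; O₂ fed = 2624 × 1.516 = 3977 mol/min.
N₂ fed = 3977 × 79/21 = 14960 mol/min.
Fuel reacted = 0.926 × 583 → ξ = 539.9 mol/min.
Outlet (n = n₀ + ν ξ):
  C₃H₆: 583 − 1(539.9) = 43.14
  O₂: 3977 − 4.5(539.9) = 1548
  N₂: 14960 (inert)
  CO₂: 0 + 3(539.9) = 1620
  H₂O: 0 + 3(539.9) = 1620
Dry total = 18170 mol/min; y_O₂ (dry) = 1548 / 18170 = 0.08518.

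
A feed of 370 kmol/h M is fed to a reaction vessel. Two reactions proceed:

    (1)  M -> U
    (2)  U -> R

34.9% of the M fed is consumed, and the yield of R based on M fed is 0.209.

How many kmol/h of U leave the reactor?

51.8 kmol/h

Conversion of M: M consumed = 1ξ₁ = 0.349 × 370 → ξ₁ = 129.1 kmol/h.
Yield of R: 1ξ₂ / 370 = 0.209 → ξ₂ = 77.33 kmol/h.
Outlet amounts (n = n₀ + Σ ν·ξ):
  M: 370 − 1(129.1) = 240.9
  U: 0 + 1(129.1) − 1(77.33) = 51.8
  R: 0 + 1(77.33) = 77.33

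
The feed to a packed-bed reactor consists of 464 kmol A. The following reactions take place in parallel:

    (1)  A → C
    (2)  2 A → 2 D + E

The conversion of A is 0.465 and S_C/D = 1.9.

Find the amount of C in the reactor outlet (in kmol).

Conversion of A: A consumed = 0.465 × 464 = 215.8 kmol = 1ξ₁ + 2ξ₂.
Selectivity: 1ξ₁ / (2ξ₂) = 1.9 → ξ₁ = 3.8 ξ₂.
Substitute: (1·3.8 + 2) ξ₂ = 215.8 → ξ₂ = 37.2 kmol, ξ₁ = 141.4 kmol.
Outlet amounts (n = n₀ + Σ ν·ξ):
  A: 464 − 1(141.4) − 2(37.2) = 248.2
  C: 0 + 1(141.4) = 141.4
  D: 0 + 2(37.2) = 74.4
  E: 0 + 1(37.2) = 37.2

141 kmol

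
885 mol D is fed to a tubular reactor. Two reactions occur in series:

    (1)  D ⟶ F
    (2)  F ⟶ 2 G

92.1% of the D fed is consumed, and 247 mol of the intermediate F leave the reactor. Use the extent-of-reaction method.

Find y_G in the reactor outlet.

0.782

Conversion of D: D consumed = 1ξ₁ = 0.921 × 885 → ξ₁ = 815.1 mol.
F balance: n_F = 0 + 1ξ₁ − 1ξ₂ = 247 → ξ₂ = (1·815.1 − 247)/1 = 568.1 mol.
Outlet amounts (n = n₀ + Σ ν·ξ):
  D: 885 − 1(815.1) = 69.91
  F: 0 + 1(815.1) − 1(568.1) = 247
  G: 0 + 2(568.1) = 1136
Total out = 1453 mol; y_G = 1136 / 1453 = 0.7819.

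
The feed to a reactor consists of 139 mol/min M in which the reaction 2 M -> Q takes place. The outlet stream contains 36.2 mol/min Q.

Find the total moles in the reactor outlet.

For Q: n = n₀ + 1ξ → 36.2 = 0 + 1ξ, giving ξ = 36.2 mol/min.
Outlet amounts (n = n₀ + ν ξ):
  M: 139 − 2(36.2) = 66.6
  Q: 0 + 1(36.2) = 36.2
Total out = 66.6 + 36.2 = 102.8 mol/min.

103 mol/min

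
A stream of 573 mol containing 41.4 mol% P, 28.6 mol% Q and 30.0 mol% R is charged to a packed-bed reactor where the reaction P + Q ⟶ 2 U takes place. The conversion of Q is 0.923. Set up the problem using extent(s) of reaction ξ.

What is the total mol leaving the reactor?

573 mol

Q reacted = 0.923 × 163.9 = 151.3 mol; ν_Q = −1, so ξ = 151.3/1 = 151.3 mol.
Outlet amounts (n = n₀ + ν ξ):
  P: 237.2 − 1(151.3) = 85.96
  Q: 163.9 − 1(151.3) = 12.62
  U: 0 + 2(151.3) = 302.5
  R: 171.9 (inert)
Total out = 85.96 + 12.62 + 302.5 + 171.9 = 573 mol.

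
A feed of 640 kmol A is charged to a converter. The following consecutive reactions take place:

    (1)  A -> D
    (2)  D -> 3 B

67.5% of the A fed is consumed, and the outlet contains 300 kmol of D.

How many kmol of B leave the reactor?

Conversion of A: A consumed = 1ξ₁ = 0.675 × 640 → ξ₁ = 432 kmol.
D balance: n_D = 0 + 1ξ₁ − 1ξ₂ = 300 → ξ₂ = (1·432 − 300)/1 = 132 kmol.
Outlet amounts (n = n₀ + Σ ν·ξ):
  A: 640 − 1(432) = 208
  D: 0 + 1(432) − 1(132) = 300
  B: 0 + 3(132) = 396

396 kmol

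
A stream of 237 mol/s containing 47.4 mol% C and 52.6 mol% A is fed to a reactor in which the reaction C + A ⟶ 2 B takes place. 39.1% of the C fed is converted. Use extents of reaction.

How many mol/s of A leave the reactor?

80.7 mol/s

C reacted = 0.391 × 112.3 = 43.92 mol/s; ν_C = −1, so ξ = 43.92/1 = 43.92 mol/s.
Outlet amounts (n = n₀ + ν ξ):
  C: 112.3 − 1(43.92) = 68.41
  A: 124.7 − 1(43.92) = 80.74
  B: 0 + 2(43.92) = 87.85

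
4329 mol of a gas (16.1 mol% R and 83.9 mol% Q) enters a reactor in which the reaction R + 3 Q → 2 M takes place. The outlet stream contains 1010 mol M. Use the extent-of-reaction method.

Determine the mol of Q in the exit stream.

For M: n = n₀ + 2ξ → 1010 = 0 + 2ξ, giving ξ = 505 mol.
Outlet amounts (n = n₀ + ν ξ):
  R: 697 − 1(505) = 192
  Q: 3632 − 3(505) = 2117
  M: 0 + 2(505) = 1010

2120 mol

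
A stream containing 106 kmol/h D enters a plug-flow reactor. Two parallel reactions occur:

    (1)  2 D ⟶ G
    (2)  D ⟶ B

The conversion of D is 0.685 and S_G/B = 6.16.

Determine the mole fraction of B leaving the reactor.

0.0753

Conversion of D: D consumed = 0.685 × 106 = 72.61 kmol/h = 2ξ₁ + 1ξ₂.
Selectivity: 1ξ₁ / (1ξ₂) = 6.16 → ξ₁ = 6.16 ξ₂.
Substitute: (2·6.16 + 1) ξ₂ = 72.61 → ξ₂ = 5.451 kmol/h, ξ₁ = 33.58 kmol/h.
Outlet amounts (n = n₀ + Σ ν·ξ):
  D: 106 − 2(33.58) − 1(5.451) = 33.39
  G: 0 + 1(33.58) = 33.58
  B: 0 + 1(5.451) = 5.451
Total out = 72.42 kmol/h; y_B = 5.451 / 72.42 = 0.07527.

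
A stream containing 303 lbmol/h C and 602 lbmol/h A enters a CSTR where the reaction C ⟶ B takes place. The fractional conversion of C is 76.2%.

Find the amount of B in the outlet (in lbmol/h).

231 lbmol/h

C reacted = 0.762 × 303 = 230.9 lbmol/h; ν_C = −1, so ξ = 230.9/1 = 230.9 lbmol/h.
Outlet amounts (n = n₀ + ν ξ):
  C: 303 − 1(230.9) = 72.11
  B: 0 + 1(230.9) = 230.9
  A: 602 (inert)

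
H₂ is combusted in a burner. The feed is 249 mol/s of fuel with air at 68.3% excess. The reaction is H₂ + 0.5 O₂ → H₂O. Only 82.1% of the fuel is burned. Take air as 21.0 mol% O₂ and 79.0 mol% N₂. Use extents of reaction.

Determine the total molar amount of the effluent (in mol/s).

Stoichiometric O₂ = 0.5 × 249 = 124.5 mol/s; O₂ fed = 124.5 × 1.683 = 209.5 mol/s.
N₂ fed = 209.5 × 79/21 = 788.2 mol/s.
Fuel reacted = 0.821 × 249 → ξ = 204.4 mol/s.
Outlet (n = n₀ + ν ξ):
  H₂: 249 − 1(204.4) = 44.57
  O₂: 209.5 − 0.5(204.4) = 107.3
  N₂: 788.2 (inert)
  H₂O: 0 + 1(204.4) = 204.4
Total out = 44.57 + 107.3 + 788.2 + 204.4 = 1145 mol/s.

1140 mol/s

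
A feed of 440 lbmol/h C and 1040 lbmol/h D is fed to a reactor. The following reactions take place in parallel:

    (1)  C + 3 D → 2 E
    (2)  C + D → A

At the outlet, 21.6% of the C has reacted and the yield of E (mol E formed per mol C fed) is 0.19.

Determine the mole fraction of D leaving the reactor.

Yield of E: 2ξ₁ / 440 = 0.19 → ξ₁ = 41.8 lbmol/h.
Conversion of C: 1ξ₁ + 1ξ₂ = 0.216 × 440 = 95.04 → ξ₂ = 53.24 lbmol/h.
Outlet amounts (n = n₀ + Σ ν·ξ):
  C: 440 − 1(41.8) − 1(53.24) = 345
  D: 1040 − 3(41.8) − 1(53.24) = 861.4
  E: 0 + 2(41.8) = 83.6
  A: 0 + 1(53.24) = 53.24
Total out = 1343 lbmol/h; y_D = 861.4 / 1343 = 0.6413.

0.641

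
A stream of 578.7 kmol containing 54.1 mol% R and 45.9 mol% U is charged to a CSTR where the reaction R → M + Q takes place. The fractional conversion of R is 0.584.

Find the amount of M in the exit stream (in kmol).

183 kmol

R reacted = 0.584 × 313.1 = 182.8 kmol; ν_R = −1, so ξ = 182.8/1 = 182.8 kmol.
Outlet amounts (n = n₀ + ν ξ):
  R: 313.1 − 1(182.8) = 130.2
  M: 0 + 1(182.8) = 182.8
  Q: 0 + 1(182.8) = 182.8
  U: 265.6 (inert)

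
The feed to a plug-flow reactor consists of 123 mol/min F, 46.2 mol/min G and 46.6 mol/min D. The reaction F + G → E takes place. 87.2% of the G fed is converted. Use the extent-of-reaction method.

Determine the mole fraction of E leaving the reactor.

G reacted = 0.872 × 46.2 = 40.29 mol/min; ν_G = −1, so ξ = 40.29/1 = 40.29 mol/min.
Outlet amounts (n = n₀ + ν ξ):
  F: 123 − 1(40.29) = 82.71
  G: 46.2 − 1(40.29) = 5.914
  E: 0 + 1(40.29) = 40.29
  D: 46.6 (inert)
Total out = 175.5 mol/min; y_E = 40.29 / 175.5 = 0.2295.

0.23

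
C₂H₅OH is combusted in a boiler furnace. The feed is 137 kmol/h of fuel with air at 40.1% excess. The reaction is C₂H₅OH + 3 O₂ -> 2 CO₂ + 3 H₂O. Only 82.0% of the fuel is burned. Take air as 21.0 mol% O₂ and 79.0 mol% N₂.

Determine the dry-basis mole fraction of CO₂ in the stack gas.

0.0846

Stoichiometric O₂ = 3 × 137 = 411 kmol/h; O₂ fed = 411 × 1.401 = 575.8 kmol/h.
N₂ fed = 575.8 × 79/21 = 2166 kmol/h.
Fuel reacted = 0.82 × 137 → ξ = 112.3 kmol/h.
Outlet (n = n₀ + ν ξ):
  C₂H₅OH: 137 − 1(112.3) = 24.66
  O₂: 575.8 − 3(112.3) = 238.8
  N₂: 2166 (inert)
  CO₂: 0 + 2(112.3) = 224.7
  H₂O: 0 + 3(112.3) = 337
Dry total = 2654 kmol/h; y_CO₂ (dry) = 224.7 / 2654 = 0.08465.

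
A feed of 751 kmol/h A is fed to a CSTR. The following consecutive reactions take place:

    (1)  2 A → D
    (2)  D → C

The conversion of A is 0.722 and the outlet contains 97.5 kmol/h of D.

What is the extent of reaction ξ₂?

ξ₂ = 174 kmol/h

Conversion of A: A consumed = 2ξ₁ = 0.722 × 751 → ξ₁ = 271.1 kmol/h.
D balance: n_D = 0 + 1ξ₁ − 1ξ₂ = 97.5 → ξ₂ = (1·271.1 − 97.5)/1 = 173.6 kmol/h.
Outlet amounts (n = n₀ + Σ ν·ξ):
  A: 751 − 2(271.1) = 208.8
  D: 0 + 1(271.1) − 1(173.6) = 97.5
  C: 0 + 1(173.6) = 173.6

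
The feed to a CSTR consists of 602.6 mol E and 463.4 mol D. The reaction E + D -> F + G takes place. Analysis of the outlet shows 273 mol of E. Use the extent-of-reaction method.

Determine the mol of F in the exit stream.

For E: n = n₀ − 1ξ → 273 = 602.6 − 1ξ, giving ξ = 329.6 mol.
Outlet amounts (n = n₀ + ν ξ):
  E: 602.6 − 1(329.6) = 273
  D: 463.4 − 1(329.6) = 133.8
  F: 0 + 1(329.6) = 329.6
  G: 0 + 1(329.6) = 329.6

330 mol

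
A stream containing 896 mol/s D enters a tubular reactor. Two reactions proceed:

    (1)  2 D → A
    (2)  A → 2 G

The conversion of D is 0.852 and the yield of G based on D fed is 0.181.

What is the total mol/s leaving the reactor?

595 mol/s

Conversion of D: D consumed = 2ξ₁ = 0.852 × 896 → ξ₁ = 381.7 mol/s.
Yield of G: 2ξ₂ / 896 = 0.181 → ξ₂ = 81.09 mol/s.
Outlet amounts (n = n₀ + Σ ν·ξ):
  D: 896 − 2(381.7) = 132.6
  A: 0 + 1(381.7) − 1(81.09) = 300.6
  G: 0 + 2(81.09) = 162.2
Total out = 132.6 + 300.6 + 162.2 = 595.4 mol/s.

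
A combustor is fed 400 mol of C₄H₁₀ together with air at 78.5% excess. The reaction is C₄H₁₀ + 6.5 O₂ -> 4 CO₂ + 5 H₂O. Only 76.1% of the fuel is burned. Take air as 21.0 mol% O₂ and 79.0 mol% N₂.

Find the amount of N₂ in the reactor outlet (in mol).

Stoichiometric O₂ = 6.5 × 400 = 2600 mol; O₂ fed = 2600 × 1.785 = 4641 mol.
N₂ fed = 4641 × 79/21 = 17460 mol.
Fuel reacted = 0.761 × 400 → ξ = 304.4 mol.
Outlet (n = n₀ + ν ξ):
  C₄H₁₀: 400 − 1(304.4) = 95.6
  O₂: 4641 − 6.5(304.4) = 2662
  N₂: 17460 (inert)
  CO₂: 0 + 4(304.4) = 1218
  H₂O: 0 + 5(304.4) = 1522

17500 mol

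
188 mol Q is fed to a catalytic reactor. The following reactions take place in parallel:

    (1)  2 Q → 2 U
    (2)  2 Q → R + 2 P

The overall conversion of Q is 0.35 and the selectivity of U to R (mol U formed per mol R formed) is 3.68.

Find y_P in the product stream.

Conversion of Q: Q consumed = 0.35 × 188 = 65.8 mol = 2ξ₁ + 2ξ₂.
Selectivity: 2ξ₁ / (1ξ₂) = 3.68 → ξ₁ = 1.84 ξ₂.
Substitute: (2·1.84 + 2) ξ₂ = 65.8 → ξ₂ = 11.58 mol, ξ₁ = 21.32 mol.
Outlet amounts (n = n₀ + Σ ν·ξ):
  Q: 188 − 2(21.32) − 2(11.58) = 122.2
  U: 0 + 2(21.32) = 42.63
  R: 0 + 1(11.58) = 11.58
  P: 0 + 2(11.58) = 23.17
Total out = 199.6 mol; y_P = 23.17 / 199.6 = 0.1161.

0.116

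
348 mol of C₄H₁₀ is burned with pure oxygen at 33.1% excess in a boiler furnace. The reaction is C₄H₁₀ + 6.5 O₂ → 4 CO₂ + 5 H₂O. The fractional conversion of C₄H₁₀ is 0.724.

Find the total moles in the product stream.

Stoichiometric O₂ = 6.5 × 348 = 2262 mol; O₂ fed = 2262 × 1.331 = 3011 mol.
Fuel reacted = 0.724 × 348 → ξ = 252 mol.
Outlet (n = n₀ + ν ξ):
  C₄H₁₀: 348 − 1(252) = 96.05
  O₂: 3011 − 6.5(252) = 1373
  CO₂: 0 + 4(252) = 1008
  H₂O: 0 + 5(252) = 1260
Total out = 96.05 + 1373 + 1008 + 1260 = 3737 mol.

3740 mol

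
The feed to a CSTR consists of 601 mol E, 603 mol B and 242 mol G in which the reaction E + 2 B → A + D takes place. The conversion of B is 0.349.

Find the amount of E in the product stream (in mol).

B reacted = 0.349 × 603 = 210.4 mol; ν_B = −2, so ξ = 210.4/2 = 105.2 mol.
Outlet amounts (n = n₀ + ν ξ):
  E: 601 − 1(105.2) = 495.8
  B: 603 − 2(105.2) = 392.6
  A: 0 + 1(105.2) = 105.2
  D: 0 + 1(105.2) = 105.2
  G: 242 (inert)

496 mol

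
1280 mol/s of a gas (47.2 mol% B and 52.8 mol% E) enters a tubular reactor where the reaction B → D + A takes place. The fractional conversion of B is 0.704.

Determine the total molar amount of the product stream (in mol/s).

B reacted = 0.704 × 604.2 = 425.3 mol/s; ν_B = −1, so ξ = 425.3/1 = 425.3 mol/s.
Outlet amounts (n = n₀ + ν ξ):
  B: 604.2 − 1(425.3) = 178.8
  D: 0 + 1(425.3) = 425.3
  A: 0 + 1(425.3) = 425.3
  E: 675.8 (inert)
Total out = 178.8 + 425.3 + 425.3 + 675.8 = 1705 mol/s.

1710 mol/s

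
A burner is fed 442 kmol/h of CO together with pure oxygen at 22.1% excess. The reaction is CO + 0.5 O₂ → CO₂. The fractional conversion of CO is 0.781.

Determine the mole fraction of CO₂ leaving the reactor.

Stoichiometric O₂ = 0.5 × 442 = 221 kmol/h; O₂ fed = 221 × 1.221 = 269.8 kmol/h.
Fuel reacted = 0.781 × 442 → ξ = 345.2 kmol/h.
Outlet (n = n₀ + ν ξ):
  CO: 442 − 1(345.2) = 96.8
  O₂: 269.8 − 0.5(345.2) = 97.24
  CO₂: 0 + 1(345.2) = 345.2
Total out = 539.2 kmol/h; y_CO₂ = 345.2 / 539.2 = 0.6402.

0.64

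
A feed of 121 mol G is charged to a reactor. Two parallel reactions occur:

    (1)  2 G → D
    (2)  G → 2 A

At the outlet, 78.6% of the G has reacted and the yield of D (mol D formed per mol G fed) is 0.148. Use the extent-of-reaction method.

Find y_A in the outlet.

0.73

Yield of D: 1ξ₁ / 121 = 0.148 → ξ₁ = 17.91 mol.
Conversion of G: 2ξ₁ + 1ξ₂ = 0.786 × 121 = 95.11 → ξ₂ = 59.29 mol.
Outlet amounts (n = n₀ + Σ ν·ξ):
  G: 121 − 2(17.91) − 1(59.29) = 25.89
  D: 0 + 1(17.91) = 17.91
  A: 0 + 2(59.29) = 118.6
Total out = 162.4 mol; y_A = 118.6 / 162.4 = 0.7303.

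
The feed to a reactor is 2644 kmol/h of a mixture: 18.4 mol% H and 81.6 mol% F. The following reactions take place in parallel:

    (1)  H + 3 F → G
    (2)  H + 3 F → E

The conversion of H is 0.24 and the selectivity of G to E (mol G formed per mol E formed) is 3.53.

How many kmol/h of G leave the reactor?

91 kmol/h

Conversion of H: H consumed = 0.24 × 486.5 = 116.8 kmol/h = 1ξ₁ + 1ξ₂.
Selectivity: 1ξ₁ / (1ξ₂) = 3.53 → ξ₁ = 3.53 ξ₂.
Substitute: (1·3.53 + 1) ξ₂ = 116.8 → ξ₂ = 25.77 kmol/h, ξ₁ = 90.98 kmol/h.
Outlet amounts (n = n₀ + Σ ν·ξ):
  H: 486.5 − 1(90.98) − 1(25.77) = 369.7
  F: 2158 − 3(90.98) − 3(25.77) = 1807
  G: 0 + 1(90.98) = 90.98
  E: 0 + 1(25.77) = 25.77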